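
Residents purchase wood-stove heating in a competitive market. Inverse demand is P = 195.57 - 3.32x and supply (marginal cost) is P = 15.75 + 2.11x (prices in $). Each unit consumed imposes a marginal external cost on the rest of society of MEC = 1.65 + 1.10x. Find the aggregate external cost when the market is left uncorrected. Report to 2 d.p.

Market equilibrium (private): 15.75 + 2.11x = 195.57 - 3.32x → x_m = 33.1160.
Total external cost = ∫₀^{x_m} (1.65 + 1.10x) dx = 1.65×33.1160 + ½×1.10×33.1160² = 657.8096.

$657.81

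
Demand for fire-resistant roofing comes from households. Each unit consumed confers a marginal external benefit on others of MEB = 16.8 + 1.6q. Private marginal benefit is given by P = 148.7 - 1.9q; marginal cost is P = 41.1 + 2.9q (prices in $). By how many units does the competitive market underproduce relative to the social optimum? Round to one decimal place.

Market equilibrium (private): 41.1 + 2.9q = 148.7 - 1.9q → q_m = 22.4167.
Social marginal benefit = demand + MEB = 165.5 - 0.3q.
Set SMB = MC: 165.5 - 0.3q = 41.1 + 2.9q → q* = 38.8750.
Gap = |22.4167 − 38.8750| = 16.4583.

16.5 units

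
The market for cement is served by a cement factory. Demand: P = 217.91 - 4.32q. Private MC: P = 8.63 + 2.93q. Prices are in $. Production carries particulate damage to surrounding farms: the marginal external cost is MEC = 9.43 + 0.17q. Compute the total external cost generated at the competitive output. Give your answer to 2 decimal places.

Market equilibrium (private): 8.63 + 2.93q = 217.91 - 4.32q → q_m = 28.8662.
Total external cost = ∫₀^{q_m} (9.43 + 0.17q) dq = 9.43×28.8662 + ½×0.17×28.8662² = 343.0352.

$343.04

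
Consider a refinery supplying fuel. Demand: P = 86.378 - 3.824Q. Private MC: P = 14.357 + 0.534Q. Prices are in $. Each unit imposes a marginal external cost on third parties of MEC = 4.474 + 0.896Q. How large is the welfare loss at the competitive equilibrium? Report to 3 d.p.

Market equilibrium (private): 14.357 + 0.534Q = 86.378 - 3.824Q → Q_m = 16.5262.
Social marginal cost = private MC + MEC = 18.831 + 1.430Q.
Set SMC = demand: 18.831 + 1.430Q = 86.378 - 3.824Q → Q* = 12.8563.
Height of the DWL triangle at Q_m is SMC(Q_m) − demand(Q_m) = MEC(Q_m) = 19.2814.
DWL = ½ × 3.6699 × 19.2814 = 35.3804.

DWL = $35.380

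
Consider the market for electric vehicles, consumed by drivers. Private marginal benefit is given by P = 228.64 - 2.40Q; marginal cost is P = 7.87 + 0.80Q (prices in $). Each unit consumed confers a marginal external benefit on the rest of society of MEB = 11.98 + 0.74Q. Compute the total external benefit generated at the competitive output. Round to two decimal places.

$2587.60

Market equilibrium (private): 7.87 + 0.80Q = 228.64 - 2.40Q → Q_m = 68.9906.
Total external benefit = ∫₀^{Q_m} (11.98 + 0.74Q) dQ = 11.98×68.9906 + ½×0.74×68.9906² = 2587.5975.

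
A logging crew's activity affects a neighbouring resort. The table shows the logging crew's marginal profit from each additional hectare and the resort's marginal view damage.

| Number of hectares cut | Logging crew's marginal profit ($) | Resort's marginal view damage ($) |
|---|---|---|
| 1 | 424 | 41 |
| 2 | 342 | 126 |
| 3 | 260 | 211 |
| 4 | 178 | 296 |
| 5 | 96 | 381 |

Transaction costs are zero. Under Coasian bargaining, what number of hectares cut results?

Bargaining reaches the level where marginal profit last exceeds marginal view damage.
That holds through level 3 (260 ≥ 211) but not at 4 (178 < 296).

3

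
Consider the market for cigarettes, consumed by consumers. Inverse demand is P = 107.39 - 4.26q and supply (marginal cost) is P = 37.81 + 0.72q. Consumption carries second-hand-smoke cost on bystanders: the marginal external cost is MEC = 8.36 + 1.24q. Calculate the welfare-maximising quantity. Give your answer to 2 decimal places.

Social marginal benefit = demand − MEC = 99.03 - 5.50q.
Set SMB = MC: 99.03 - 5.50q = 37.81 + 0.72q → q* = 9.8424.

q* = 9.84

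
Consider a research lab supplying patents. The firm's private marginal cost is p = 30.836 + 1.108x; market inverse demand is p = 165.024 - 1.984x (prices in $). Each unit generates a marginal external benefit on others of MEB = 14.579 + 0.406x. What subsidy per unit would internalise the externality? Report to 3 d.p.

Social marginal cost = private MC − MEB = 16.257 + 0.702x.
Set SMC = demand: 16.257 + 0.702x = 165.024 - 1.984x → x* = 55.3861.
The Pigouvian subsidy equals MEB at x*: 14.579 + 0.406×55.3861 = 37.0658.

subsidy = $37.066 per unit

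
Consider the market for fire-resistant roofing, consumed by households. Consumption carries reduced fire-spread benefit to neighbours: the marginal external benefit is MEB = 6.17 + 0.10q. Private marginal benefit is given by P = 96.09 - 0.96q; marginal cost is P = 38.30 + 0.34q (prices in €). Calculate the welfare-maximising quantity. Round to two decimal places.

q* = 53.30

Social marginal benefit = demand + MEB = 102.26 - 0.86q.
Set SMB = MC: 102.26 - 0.86q = 38.30 + 0.34q → q* = 53.3000.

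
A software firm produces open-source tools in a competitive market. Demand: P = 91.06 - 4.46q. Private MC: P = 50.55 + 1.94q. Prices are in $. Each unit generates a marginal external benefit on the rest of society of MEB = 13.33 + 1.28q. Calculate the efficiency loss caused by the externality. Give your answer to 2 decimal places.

Market equilibrium (private): 50.55 + 1.94q = 91.06 - 4.46q → q_m = 6.3297.
Social marginal cost = private MC − MEB = 37.22 + 0.66q.
Set SMC = demand: 37.22 + 0.66q = 91.06 - 4.46q → q* = 10.5156.
The loss is the area between SMC and demand from q* to q_m; with linear curves that's a triangle of height MEB(q_m).
DWL = ½ × 4.1859 × 21.4320 = 44.8561.

DWL = $44.86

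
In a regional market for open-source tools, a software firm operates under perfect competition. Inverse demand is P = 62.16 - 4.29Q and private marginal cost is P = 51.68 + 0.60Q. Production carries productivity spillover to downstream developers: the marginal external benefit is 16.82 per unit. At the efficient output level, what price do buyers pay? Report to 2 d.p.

P = 38.21

Social marginal cost = private MC − MEB = 34.86 + 0.60Q.
Set SMC = demand: 34.86 + 0.60Q = 62.16 - 4.29Q → Q* = 5.5828.
Consumer price on the demand curve at Q*: 62.16 − 4.29×5.5828 = 38.2098.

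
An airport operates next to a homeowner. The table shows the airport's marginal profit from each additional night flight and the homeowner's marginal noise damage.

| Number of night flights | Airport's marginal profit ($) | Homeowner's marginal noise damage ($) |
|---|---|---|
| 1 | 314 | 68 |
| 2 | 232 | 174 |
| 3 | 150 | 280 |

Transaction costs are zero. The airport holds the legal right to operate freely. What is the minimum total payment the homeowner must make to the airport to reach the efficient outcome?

Left alone the airport would choose level 3 (marginal profit stays positive).
Efficient level: k* = 2 (marginal profit ≥ marginal noise damage through 2).
The homeowner must at least cover the airport's forgone profit from cutting 3→2: 150 = 150.

$150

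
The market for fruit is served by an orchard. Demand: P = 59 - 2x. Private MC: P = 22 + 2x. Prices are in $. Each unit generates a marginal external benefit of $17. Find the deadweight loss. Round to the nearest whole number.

Market equilibrium (private): 22 + 2x = 59 - 2x → x_m = 9.2500.
Social marginal cost = private MC − MEB = 5 + 2x.
Set SMC = demand: 5 + 2x = 59 - 2x → x* = 13.5000.
The loss is the area between SMC and demand from x* to x_m; with linear curves that's a triangle of height MEB(x_m).
DWL = ½ × 4.2500 × 17.0000 = 36.1250.

DWL = $36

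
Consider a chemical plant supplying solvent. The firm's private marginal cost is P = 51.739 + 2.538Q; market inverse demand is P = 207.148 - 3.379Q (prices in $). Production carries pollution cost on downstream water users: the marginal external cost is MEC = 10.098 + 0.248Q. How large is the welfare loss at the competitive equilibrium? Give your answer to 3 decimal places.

DWL = $22.380

Market equilibrium (private): 51.739 + 2.538Q = 207.148 - 3.379Q → Q_m = 26.2648.
Social marginal cost = private MC + MEC = 61.837 + 2.786Q.
Set SMC = demand: 61.837 + 2.786Q = 207.148 - 3.379Q → Q* = 23.5703.
Height of the DWL triangle at Q_m is SMC(Q_m) − demand(Q_m) = MEC(Q_m) = 16.6117.
DWL = ½ × 2.6945 × 16.6117 = 22.3801.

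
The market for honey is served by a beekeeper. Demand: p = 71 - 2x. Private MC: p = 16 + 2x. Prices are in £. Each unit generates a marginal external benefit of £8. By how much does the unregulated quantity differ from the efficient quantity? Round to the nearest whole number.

2 units

Market equilibrium (private): 16 + 2x = 71 - 2x → x_m = 13.7500.
Social marginal cost = private MC − MEB = 8 + 2x.
Set SMC = demand: 8 + 2x = 71 - 2x → x* = 15.7500.
Gap = |13.7500 − 15.7500| = 2.0000.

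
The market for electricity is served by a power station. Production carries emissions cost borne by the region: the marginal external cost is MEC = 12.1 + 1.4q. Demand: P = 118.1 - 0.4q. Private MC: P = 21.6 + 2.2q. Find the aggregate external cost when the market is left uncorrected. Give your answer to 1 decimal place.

Market equilibrium (private): 21.6 + 2.2q = 118.1 - 0.4q → q_m = 37.1154.
Total external cost = ∫₀^{q_m} (12.1 + 1.4q) dq = 12.1×37.1154 + ½×1.4×37.1154² = 1413.3834.

1413.4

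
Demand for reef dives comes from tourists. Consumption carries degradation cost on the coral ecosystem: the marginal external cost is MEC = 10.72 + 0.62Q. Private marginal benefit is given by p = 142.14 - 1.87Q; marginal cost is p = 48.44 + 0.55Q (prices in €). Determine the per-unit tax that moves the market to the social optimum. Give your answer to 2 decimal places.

tax = €27.64 per unit

Social marginal benefit = demand − MEC = 131.42 - 2.49Q.
Set SMB = MC: 131.42 - 2.49Q = 48.44 + 0.55Q → Q* = 27.2961.
The Pigouvian tax equals MEC at Q*: 10.72 + 0.62×27.2961 = 27.6436.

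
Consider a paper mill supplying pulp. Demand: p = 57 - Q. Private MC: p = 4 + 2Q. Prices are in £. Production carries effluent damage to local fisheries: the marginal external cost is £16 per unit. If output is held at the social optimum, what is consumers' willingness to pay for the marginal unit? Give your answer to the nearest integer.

P = £45

Social marginal cost = private MC + MEC = 20 + 2Q.
Set SMC = demand: 20 + 2Q = 57 - Q → Q* = 12.3333.
Consumer price on the demand curve at Q*: 57 − 1×12.3333 = 44.6667.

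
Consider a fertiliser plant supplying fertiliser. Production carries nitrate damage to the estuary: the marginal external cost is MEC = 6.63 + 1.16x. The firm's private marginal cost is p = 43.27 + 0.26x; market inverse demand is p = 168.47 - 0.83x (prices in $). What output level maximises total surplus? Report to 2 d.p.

x* = 52.70

Social marginal cost = private MC + MEC = 49.90 + 1.42x.
Set SMC = demand: 49.90 + 1.42x = 168.47 - 0.83x → x* = 52.6978.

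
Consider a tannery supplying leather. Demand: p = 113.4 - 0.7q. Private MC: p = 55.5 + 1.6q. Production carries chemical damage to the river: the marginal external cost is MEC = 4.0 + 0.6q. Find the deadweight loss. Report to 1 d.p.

Market equilibrium (private): 55.5 + 1.6q = 113.4 - 0.7q → q_m = 25.1739.
Social marginal cost = private MC + MEC = 59.5 + 2.2q.
Set SMC = demand: 59.5 + 2.2q = 113.4 - 0.7q → q* = 18.5862.
The welfare-loss triangle has base |q_m − q*| and height MEC(q_m) (the vertical gap between SMC and demand is zero at q* and MEC at q_m).
DWL = ½ × 6.5877 × 19.1043 = 62.9267.

DWL = 62.9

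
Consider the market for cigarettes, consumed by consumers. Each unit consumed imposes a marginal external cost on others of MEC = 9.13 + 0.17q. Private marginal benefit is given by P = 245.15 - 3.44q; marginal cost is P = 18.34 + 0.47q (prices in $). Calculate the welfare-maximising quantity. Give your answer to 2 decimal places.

Social marginal benefit = demand − MEC = 236.02 - 3.61q.
Set SMB = MC: 236.02 - 3.61q = 18.34 + 0.47q → q* = 53.3529.

q* = 53.35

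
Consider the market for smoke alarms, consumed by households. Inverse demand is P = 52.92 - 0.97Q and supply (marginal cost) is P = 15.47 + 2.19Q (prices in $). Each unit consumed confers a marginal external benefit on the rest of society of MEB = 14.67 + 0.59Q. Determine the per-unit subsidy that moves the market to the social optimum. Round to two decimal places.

Social marginal benefit = demand + MEB = 67.59 - 0.38Q.
Set SMB = MC: 67.59 - 0.38Q = 15.47 + 2.19Q → Q* = 20.2802.
The Pigouvian subsidy equals MEB at Q*: 14.67 + 0.59×20.2802 = 26.6353.

subsidy = $26.64 per unit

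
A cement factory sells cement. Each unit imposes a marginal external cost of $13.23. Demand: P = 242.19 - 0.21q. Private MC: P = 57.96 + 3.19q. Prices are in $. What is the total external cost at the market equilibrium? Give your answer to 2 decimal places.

Market equilibrium (private): 57.96 + 3.19q = 242.19 - 0.21q → q_m = 54.1853.
Total external cost = MEC × q_m = 13.23 × 54.1853 = 716.8715.

$716.87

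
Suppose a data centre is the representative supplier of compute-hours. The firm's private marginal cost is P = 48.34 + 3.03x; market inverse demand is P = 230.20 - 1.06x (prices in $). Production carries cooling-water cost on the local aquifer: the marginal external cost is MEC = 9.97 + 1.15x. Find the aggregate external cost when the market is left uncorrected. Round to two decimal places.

$1580.14

Market equilibrium (private): 48.34 + 3.03x = 230.20 - 1.06x → x_m = 44.4645.
Total external cost = ∫₀^{x_m} (9.97 + 1.15x) dx = 9.97×44.4645 + ½×1.15×44.4645² = 1580.1388.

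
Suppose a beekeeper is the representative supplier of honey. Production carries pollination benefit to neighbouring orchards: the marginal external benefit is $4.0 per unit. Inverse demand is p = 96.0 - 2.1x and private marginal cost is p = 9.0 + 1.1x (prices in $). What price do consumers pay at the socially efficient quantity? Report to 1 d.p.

Social marginal cost = private MC − MEB = 5.0 + 1.1x.
Set SMC = demand: 5.0 + 1.1x = 96.0 - 2.1x → x* = 28.4375.
Consumer price on the demand curve at x*: 96.0 − 2.1×28.4375 = 36.2813.

P = $36.3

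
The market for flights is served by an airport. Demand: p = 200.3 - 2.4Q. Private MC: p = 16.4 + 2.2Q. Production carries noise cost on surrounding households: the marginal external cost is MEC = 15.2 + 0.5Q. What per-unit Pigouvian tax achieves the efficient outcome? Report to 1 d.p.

tax = 31.7 per unit

Social marginal cost = private MC + MEC = 31.6 + 2.7Q.
Set SMC = demand: 31.6 + 2.7Q = 200.3 - 2.4Q → Q* = 33.0784.
The Pigouvian tax equals MEC at Q*: 15.2 + 0.5×33.0784 = 31.7392.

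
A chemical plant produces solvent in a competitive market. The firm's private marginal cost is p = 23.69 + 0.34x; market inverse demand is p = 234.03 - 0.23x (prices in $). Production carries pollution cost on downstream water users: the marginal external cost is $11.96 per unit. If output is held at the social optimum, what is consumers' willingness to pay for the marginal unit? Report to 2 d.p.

Social marginal cost = private MC + MEC = 35.65 + 0.34x.
Set SMC = demand: 35.65 + 0.34x = 234.03 - 0.23x → x* = 348.0351.
Consumer price on the demand curve at x*: 234.03 − 0.23×348.0351 = 153.9819.

P = $153.98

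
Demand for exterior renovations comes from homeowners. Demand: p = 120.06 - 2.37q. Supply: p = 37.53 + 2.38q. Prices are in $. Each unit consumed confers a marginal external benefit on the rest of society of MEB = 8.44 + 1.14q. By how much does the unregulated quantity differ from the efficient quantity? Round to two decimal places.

7.82 units

Market equilibrium (private): 37.53 + 2.38q = 120.06 - 2.37q → q_m = 17.3747.
Social marginal benefit = demand + MEB = 128.50 - 1.23q.
Set SMB = MC: 128.50 - 1.23q = 37.53 + 2.38q → q* = 25.1994.
Gap = |17.3747 − 25.1994| = 7.8247.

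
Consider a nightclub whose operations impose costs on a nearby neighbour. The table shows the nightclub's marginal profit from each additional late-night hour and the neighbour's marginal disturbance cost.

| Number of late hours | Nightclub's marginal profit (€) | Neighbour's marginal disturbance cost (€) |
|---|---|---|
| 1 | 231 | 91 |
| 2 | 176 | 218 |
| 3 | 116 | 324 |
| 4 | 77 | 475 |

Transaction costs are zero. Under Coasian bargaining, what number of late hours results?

Bargaining reaches the level where marginal profit last exceeds marginal disturbance cost.
That holds through level 1 (231 ≥ 91) but not at 2 (176 < 218).

1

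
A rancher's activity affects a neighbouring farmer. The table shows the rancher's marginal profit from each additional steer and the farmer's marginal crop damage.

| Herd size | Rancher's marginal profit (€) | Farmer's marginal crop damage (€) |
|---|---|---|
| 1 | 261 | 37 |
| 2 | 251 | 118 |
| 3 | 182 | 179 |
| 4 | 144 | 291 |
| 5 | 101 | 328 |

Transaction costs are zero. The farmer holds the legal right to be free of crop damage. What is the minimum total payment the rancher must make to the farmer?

€334

Efficient level: marginal profit ≥ marginal crop damage through level 3, so k* = 3.
With the farmer holding the right, the rancher must at least compensate total damage at k*: 37 + 118 + 179 = 334.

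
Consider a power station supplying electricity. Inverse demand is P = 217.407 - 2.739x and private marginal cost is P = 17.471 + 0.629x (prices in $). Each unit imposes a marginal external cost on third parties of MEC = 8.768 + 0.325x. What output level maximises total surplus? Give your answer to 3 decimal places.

Social marginal cost = private MC + MEC = 26.239 + 0.954x.
Set SMC = demand: 26.239 + 0.954x = 217.407 - 2.739x → x* = 51.7650.

x* = 51.765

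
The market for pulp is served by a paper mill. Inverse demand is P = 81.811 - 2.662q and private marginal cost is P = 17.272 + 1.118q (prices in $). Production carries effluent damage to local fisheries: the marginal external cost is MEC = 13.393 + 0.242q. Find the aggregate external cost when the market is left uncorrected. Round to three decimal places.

$263.943

Market equilibrium (private): 17.272 + 1.118q = 81.811 - 2.662q → q_m = 17.0738.
Total external cost = ∫₀^{q_m} (13.393 + 0.242q) dq = 13.393×17.0738 + ½×0.242×17.0738² = 263.9427.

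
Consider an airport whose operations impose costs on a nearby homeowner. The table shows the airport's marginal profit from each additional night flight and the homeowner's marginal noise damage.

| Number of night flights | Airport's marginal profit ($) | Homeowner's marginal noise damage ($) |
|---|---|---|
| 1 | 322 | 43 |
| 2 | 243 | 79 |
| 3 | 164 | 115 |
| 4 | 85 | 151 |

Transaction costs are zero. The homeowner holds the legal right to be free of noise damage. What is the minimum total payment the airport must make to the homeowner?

$237

Efficient level: marginal profit ≥ marginal noise damage through level 3, so k* = 3.
With the homeowner holding the right, the airport must at least compensate total damage at k*: 43 + 79 + 115 = 237.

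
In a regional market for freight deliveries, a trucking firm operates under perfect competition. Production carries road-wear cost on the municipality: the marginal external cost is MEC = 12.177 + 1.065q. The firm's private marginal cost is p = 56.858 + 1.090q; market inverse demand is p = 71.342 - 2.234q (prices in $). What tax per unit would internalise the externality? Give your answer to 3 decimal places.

tax = $12.737 per unit

Social marginal cost = private MC + MEC = 69.035 + 2.155q.
Set SMC = demand: 69.035 + 2.155q = 71.342 - 2.234q → q* = 0.5256.
The Pigouvian tax equals MEC at q*: 12.177 + 1.065×0.5256 = 12.7368.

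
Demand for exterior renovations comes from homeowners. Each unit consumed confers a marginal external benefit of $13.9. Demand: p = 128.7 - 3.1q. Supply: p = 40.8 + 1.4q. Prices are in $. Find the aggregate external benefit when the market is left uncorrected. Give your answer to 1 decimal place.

Market equilibrium (private): 40.8 + 1.4q = 128.7 - 3.1q → q_m = 19.5333.
Total external benefit = MEB × q_m = 13.9 × 19.5333 = 271.5129.

$271.5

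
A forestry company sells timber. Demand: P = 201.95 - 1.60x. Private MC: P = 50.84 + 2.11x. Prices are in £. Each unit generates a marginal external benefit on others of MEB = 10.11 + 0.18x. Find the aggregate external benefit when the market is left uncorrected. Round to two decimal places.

£561.09

Market equilibrium (private): 50.84 + 2.11x = 201.95 - 1.60x → x_m = 40.7305.
Total external benefit = ∫₀^{x_m} (10.11 + 0.18x) dx = 10.11×40.7305 + ½×0.18×40.7305² = 561.0930.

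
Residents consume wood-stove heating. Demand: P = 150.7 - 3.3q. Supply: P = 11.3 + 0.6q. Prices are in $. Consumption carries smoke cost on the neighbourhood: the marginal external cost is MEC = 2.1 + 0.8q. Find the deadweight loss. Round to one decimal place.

Market equilibrium (private): 11.3 + 0.6q = 150.7 - 3.3q → q_m = 35.7436.
Social marginal benefit = demand − MEC = 148.6 - 4.1q.
Set SMB = MC: 148.6 - 4.1q = 11.3 + 0.6q → q* = 29.2128.
Height of the DWL triangle at q_m is MC(q_m) − SMB(q_m) = MEC(q_m) = 30.6949.
DWL = ½ × 6.5308 × 30.6949 = 100.2311.

DWL = $100.2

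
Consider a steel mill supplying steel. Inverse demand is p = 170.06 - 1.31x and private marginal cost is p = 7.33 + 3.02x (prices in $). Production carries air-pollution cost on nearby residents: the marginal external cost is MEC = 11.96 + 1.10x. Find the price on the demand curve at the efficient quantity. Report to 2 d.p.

Social marginal cost = private MC + MEC = 19.29 + 4.12x.
Set SMC = demand: 19.29 + 4.12x = 170.06 - 1.31x → x* = 27.7661.
Consumer price on the demand curve at x*: 170.06 − 1.31×27.7661 = 133.6864.

P = $133.69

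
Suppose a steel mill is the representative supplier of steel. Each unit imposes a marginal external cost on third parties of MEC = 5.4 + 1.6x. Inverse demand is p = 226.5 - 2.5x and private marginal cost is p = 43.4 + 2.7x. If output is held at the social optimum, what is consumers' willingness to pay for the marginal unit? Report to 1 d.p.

Social marginal cost = private MC + MEC = 48.8 + 4.3x.
Set SMC = demand: 48.8 + 4.3x = 226.5 - 2.5x → x* = 26.1324.
Consumer price on the demand curve at x*: 226.5 − 2.5×26.1324 = 161.1690.

P = 161.2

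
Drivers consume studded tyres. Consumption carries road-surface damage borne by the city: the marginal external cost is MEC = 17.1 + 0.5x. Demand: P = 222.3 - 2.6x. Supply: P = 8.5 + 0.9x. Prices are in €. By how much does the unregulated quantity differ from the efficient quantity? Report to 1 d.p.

Market equilibrium (private): 8.5 + 0.9x = 222.3 - 2.6x → x_m = 61.0857.
Social marginal benefit = demand − MEC = 205.2 - 3.1x.
Set SMB = MC: 205.2 - 3.1x = 8.5 + 0.9x → x* = 49.1750.
Gap = |61.0857 − 49.1750| = 11.9107.

11.9 units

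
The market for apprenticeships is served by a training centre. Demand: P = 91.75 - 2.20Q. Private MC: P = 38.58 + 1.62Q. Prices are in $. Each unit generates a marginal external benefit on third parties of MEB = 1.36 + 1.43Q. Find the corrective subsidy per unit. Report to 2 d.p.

subsidy = $33.99 per unit

Social marginal cost = private MC − MEB = 37.22 + 0.19Q.
Set SMC = demand: 37.22 + 0.19Q = 91.75 - 2.20Q → Q* = 22.8159.
The Pigouvian subsidy equals MEB at Q*: 1.36 + 1.43×22.8159 = 33.9867.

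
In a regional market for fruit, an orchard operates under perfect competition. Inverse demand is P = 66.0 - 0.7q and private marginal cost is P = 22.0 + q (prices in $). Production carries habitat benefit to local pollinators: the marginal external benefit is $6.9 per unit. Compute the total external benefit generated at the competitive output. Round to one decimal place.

Market equilibrium (private): 22.0 + q = 66.0 - 0.7q → q_m = 25.8824.
Total external benefit = MEB × q_m = 6.9 × 25.8824 = 178.5886.

$178.6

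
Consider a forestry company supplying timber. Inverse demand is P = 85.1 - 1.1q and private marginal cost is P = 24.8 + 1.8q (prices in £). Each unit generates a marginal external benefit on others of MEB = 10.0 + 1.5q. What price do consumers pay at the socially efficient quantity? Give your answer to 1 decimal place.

Social marginal cost = private MC − MEB = 14.8 + 0.3q.
Set SMC = demand: 14.8 + 0.3q = 85.1 - 1.1q → q* = 50.2143.
Consumer price on the demand curve at q*: 85.1 − 1.1×50.2143 = 29.8643.

P = £29.9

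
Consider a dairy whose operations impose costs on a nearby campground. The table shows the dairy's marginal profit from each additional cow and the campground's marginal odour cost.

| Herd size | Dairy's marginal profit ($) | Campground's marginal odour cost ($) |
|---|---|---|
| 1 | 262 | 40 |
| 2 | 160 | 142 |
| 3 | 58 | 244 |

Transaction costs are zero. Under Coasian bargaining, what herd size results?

2

Bargaining reaches the level where marginal profit last exceeds marginal odour cost.
That holds through level 2 (160 ≥ 142) but not at 3 (58 < 244).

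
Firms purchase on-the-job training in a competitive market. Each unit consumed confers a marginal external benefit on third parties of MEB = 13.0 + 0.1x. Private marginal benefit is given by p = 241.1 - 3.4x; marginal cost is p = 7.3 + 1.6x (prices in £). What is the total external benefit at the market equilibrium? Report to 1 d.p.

£717.2

Market equilibrium (private): 7.3 + 1.6x = 241.1 - 3.4x → x_m = 46.7600.
Total external benefit = ∫₀^{x_m} (13.0 + 0.1x) dx = 13.0×46.7600 + ½×0.1×46.7600² = 717.2049.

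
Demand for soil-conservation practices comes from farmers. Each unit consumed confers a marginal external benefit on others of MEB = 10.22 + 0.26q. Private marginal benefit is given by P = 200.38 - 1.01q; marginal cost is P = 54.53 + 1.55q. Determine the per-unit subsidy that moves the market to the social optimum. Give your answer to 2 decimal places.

Social marginal benefit = demand + MEB = 210.60 - 0.75q.
Set SMB = MC: 210.60 - 0.75q = 54.53 + 1.55q → q* = 67.8565.
The Pigouvian subsidy equals MEB at q*: 10.22 + 0.26×67.8565 = 27.8627.

subsidy = 27.86 per unit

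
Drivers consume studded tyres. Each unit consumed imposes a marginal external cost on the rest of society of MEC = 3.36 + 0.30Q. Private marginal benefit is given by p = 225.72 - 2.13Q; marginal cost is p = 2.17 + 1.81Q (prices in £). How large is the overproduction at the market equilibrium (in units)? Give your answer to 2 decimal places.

4.81 units

Market equilibrium (private): 2.17 + 1.81Q = 225.72 - 2.13Q → Q_m = 56.7386.
Social marginal benefit = demand − MEC = 222.36 - 2.43Q.
Set SMB = MC: 222.36 - 2.43Q = 2.17 + 1.81Q → Q* = 51.9316.
Gap = |56.7386 − 51.9316| = 4.8070.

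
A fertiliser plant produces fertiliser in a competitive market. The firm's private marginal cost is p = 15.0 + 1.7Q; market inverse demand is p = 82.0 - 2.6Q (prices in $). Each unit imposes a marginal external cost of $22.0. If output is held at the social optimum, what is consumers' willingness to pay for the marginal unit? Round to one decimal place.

Social marginal cost = private MC + MEC = 37.0 + 1.7Q.
Set SMC = demand: 37.0 + 1.7Q = 82.0 - 2.6Q → Q* = 10.4651.
Consumer price on the demand curve at Q*: 82.0 − 2.6×10.4651 = 54.7907.

P = $54.8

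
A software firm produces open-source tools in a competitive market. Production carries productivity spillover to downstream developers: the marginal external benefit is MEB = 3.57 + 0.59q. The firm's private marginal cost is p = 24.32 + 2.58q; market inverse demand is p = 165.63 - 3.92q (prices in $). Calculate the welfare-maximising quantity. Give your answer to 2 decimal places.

q* = 24.51

Social marginal cost = private MC − MEB = 20.75 + 1.99q.
Set SMC = demand: 20.75 + 1.99q = 165.63 - 3.92q → q* = 24.5144.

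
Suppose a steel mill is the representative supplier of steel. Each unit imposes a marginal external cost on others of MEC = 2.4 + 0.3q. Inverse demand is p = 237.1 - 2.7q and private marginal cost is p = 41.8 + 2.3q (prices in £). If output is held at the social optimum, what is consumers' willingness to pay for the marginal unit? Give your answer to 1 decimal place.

Social marginal cost = private MC + MEC = 44.2 + 2.6q.
Set SMC = demand: 44.2 + 2.6q = 237.1 - 2.7q → q* = 36.3962.
Consumer price on the demand curve at q*: 237.1 − 2.7×36.3962 = 138.8303.

P = £138.8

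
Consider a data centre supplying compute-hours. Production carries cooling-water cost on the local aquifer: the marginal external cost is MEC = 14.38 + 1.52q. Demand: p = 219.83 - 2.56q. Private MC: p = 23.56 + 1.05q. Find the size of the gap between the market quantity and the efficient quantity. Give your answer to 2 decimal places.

18.91 units

Market equilibrium (private): 23.56 + 1.05q = 219.83 - 2.56q → q_m = 54.3684.
Social marginal cost = private MC + MEC = 37.94 + 2.57q.
Set SMC = demand: 37.94 + 2.57q = 219.83 - 2.56q → q* = 35.4561.
Gap = |54.3684 − 35.4561| = 18.9123.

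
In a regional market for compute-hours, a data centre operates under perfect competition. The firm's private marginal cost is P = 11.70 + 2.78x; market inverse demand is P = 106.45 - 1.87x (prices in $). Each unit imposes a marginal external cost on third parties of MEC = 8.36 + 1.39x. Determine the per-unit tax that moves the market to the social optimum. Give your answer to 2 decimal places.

Social marginal cost = private MC + MEC = 20.06 + 4.17x.
Set SMC = demand: 20.06 + 4.17x = 106.45 - 1.87x → x* = 14.3030.
The Pigouvian tax equals MEC at x*: 8.36 + 1.39×14.3030 = 28.2412.

tax = $28.24 per unit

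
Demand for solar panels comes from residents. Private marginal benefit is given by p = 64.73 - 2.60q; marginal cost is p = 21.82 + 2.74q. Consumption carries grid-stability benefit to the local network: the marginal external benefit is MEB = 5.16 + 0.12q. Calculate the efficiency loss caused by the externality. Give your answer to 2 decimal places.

DWL = 3.59

Market equilibrium (private): 21.82 + 2.74q = 64.73 - 2.60q → q_m = 8.0356.
Social marginal benefit = demand + MEB = 69.89 - 2.48q.
Set SMB = MC: 69.89 - 2.48q = 21.82 + 2.74q → q* = 9.2088.
Height of the DWL triangle at q_m is SMB(q_m) − MC(q_m) = MEB(q_m) = 6.1243.
DWL = ½ × 1.1732 × 6.1243 = 3.5925.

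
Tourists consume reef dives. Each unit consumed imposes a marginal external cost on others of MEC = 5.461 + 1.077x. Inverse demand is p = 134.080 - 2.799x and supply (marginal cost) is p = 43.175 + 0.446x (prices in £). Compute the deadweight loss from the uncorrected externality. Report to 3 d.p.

DWL = £146.880

Market equilibrium (private): 43.175 + 0.446x = 134.080 - 2.799x → x_m = 28.0139.
Social marginal benefit = demand − MEC = 128.619 - 3.876x.
Set SMB = MC: 128.619 - 3.876x = 43.175 + 0.446x → x* = 19.7696.
The loss is the area between SMB and MC from x* to x_m; with linear curves that's a triangle of height MEC(x_m).
DWL = ½ × 8.2443 × 35.6319 = 146.8800.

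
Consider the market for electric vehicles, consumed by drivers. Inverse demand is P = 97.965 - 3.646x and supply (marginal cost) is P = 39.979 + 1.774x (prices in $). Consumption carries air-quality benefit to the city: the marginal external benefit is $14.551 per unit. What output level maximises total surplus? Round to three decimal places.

Social marginal benefit = demand + MEB = 112.516 - 3.646x.
Set SMB = MC: 112.516 - 3.646x = 39.979 + 1.774x → x* = 13.3832.

x* = 13.383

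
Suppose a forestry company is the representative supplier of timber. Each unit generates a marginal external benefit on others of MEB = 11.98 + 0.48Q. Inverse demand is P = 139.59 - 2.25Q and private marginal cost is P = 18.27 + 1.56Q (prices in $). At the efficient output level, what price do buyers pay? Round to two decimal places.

P = $49.52

Social marginal cost = private MC − MEB = 6.29 + 1.08Q.
Set SMC = demand: 6.29 + 1.08Q = 139.59 - 2.25Q → Q* = 40.0300.
Consumer price on the demand curve at Q*: 139.59 − 2.25×40.0300 = 49.5225.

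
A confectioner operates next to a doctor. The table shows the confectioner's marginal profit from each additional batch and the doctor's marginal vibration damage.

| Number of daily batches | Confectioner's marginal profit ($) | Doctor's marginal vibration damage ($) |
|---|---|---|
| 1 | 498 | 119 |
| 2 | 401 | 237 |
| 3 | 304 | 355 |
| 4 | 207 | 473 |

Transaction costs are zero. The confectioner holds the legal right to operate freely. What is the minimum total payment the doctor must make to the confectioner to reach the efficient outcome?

Left alone the confectioner would choose level 4 (marginal profit stays positive).
Efficient level: k* = 2 (marginal profit ≥ marginal vibration damage through 2).
The doctor must at least cover the confectioner's forgone profit from cutting 4→2: 304 + 207 = 511.

$511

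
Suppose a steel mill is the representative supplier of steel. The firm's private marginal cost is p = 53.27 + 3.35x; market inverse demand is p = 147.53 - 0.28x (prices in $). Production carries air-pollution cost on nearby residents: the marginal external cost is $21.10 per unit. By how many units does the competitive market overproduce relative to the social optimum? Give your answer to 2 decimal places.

Market equilibrium (private): 53.27 + 3.35x = 147.53 - 0.28x → x_m = 25.9669.
Social marginal cost = private MC + MEC = 74.37 + 3.35x.
Set SMC = demand: 74.37 + 3.35x = 147.53 - 0.28x → x* = 20.1543.
Gap = |25.9669 − 20.1543| = 5.8126.

5.81 units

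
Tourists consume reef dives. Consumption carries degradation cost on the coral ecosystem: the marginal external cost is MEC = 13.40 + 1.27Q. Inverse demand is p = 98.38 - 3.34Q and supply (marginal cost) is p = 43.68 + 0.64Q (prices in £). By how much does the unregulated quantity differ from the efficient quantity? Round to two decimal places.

Market equilibrium (private): 43.68 + 0.64Q = 98.38 - 3.34Q → Q_m = 13.7437.
Social marginal benefit = demand − MEC = 84.98 - 4.61Q.
Set SMB = MC: 84.98 - 4.61Q = 43.68 + 0.64Q → Q* = 7.8667.
Gap = |13.7437 − 7.8667| = 5.8770.

5.88 units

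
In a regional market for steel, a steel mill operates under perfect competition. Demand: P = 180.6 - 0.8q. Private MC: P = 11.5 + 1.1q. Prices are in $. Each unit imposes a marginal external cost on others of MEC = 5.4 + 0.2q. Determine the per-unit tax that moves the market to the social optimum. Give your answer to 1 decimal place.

Social marginal cost = private MC + MEC = 16.9 + 1.3q.
Set SMC = demand: 16.9 + 1.3q = 180.6 - 0.8q → q* = 77.9524.
The Pigouvian tax equals MEC at q*: 5.4 + 0.2×77.9524 = 20.9905.

tax = $21.0 per unit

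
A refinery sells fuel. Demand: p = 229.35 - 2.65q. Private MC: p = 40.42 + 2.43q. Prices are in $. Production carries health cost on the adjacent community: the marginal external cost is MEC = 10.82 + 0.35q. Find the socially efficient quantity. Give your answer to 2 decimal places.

q* = 32.80

Social marginal cost = private MC + MEC = 51.24 + 2.78q.
Set SMC = demand: 51.24 + 2.78q = 229.35 - 2.65q → q* = 32.8011.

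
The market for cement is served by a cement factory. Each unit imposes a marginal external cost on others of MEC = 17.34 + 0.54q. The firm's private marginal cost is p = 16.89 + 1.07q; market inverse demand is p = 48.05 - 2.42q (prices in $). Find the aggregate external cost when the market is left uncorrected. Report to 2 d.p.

$176.34

Market equilibrium (private): 16.89 + 1.07q = 48.05 - 2.42q → q_m = 8.9284.
Total external cost = ∫₀^{q_m} (17.34 + 0.54q) dq = 17.34×8.9284 + ½×0.54×8.9284² = 176.3419.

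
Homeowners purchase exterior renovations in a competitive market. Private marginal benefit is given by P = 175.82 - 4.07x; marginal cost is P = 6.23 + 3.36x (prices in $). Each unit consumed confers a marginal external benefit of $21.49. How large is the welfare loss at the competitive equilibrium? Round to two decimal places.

DWL = $31.08

Market equilibrium (private): 6.23 + 3.36x = 175.82 - 4.07x → x_m = 22.8250.
Social marginal benefit = demand + MEB = 197.31 - 4.07x.
Set SMB = MC: 197.31 - 4.07x = 6.23 + 3.36x → x* = 25.7174.
Between x* and x_m the wedge SMB − MC runs linearly from 0 to MEB(x_m), so the loss is a triangle.
DWL = ½ × 2.8924 × 21.4900 = 31.0788.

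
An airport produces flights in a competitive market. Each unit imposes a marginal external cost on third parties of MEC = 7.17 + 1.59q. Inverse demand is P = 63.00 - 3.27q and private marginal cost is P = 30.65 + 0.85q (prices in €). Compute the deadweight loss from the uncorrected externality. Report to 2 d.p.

Market equilibrium (private): 30.65 + 0.85q = 63.00 - 3.27q → q_m = 7.8519.
Social marginal cost = private MC + MEC = 37.82 + 2.44q.
Set SMC = demand: 37.82 + 2.44q = 63.00 - 3.27q → q* = 4.4098.
The loss is the area between SMC and demand from q* to q_m; with linear curves that's a triangle of height MEC(q_m).
DWL = ½ × 3.4421 × 19.6546 = 33.8265.

DWL = €33.83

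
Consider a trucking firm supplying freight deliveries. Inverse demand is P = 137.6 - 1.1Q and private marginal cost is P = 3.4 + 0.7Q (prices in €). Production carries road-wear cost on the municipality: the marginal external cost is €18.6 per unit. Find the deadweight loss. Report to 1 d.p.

Market equilibrium (private): 3.4 + 0.7Q = 137.6 - 1.1Q → Q_m = 74.5556.
Social marginal cost = private MC + MEC = 22.0 + 0.7Q.
Set SMC = demand: 22.0 + 0.7Q = 137.6 - 1.1Q → Q* = 64.2222.
The loss is the area between SMC and demand from Q* to Q_m; with linear curves that's a triangle of height MEC(Q_m).
DWL = ½ × 10.3334 × 18.6000 = 96.1006.

DWL = €96.1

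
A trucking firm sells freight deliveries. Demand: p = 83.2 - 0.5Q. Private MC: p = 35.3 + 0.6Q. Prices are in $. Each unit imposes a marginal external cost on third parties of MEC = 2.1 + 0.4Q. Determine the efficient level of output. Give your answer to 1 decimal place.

Q* = 30.5

Social marginal cost = private MC + MEC = 37.4 + Q.
Set SMC = demand: 37.4 + Q = 83.2 - 0.5Q → Q* = 30.5333.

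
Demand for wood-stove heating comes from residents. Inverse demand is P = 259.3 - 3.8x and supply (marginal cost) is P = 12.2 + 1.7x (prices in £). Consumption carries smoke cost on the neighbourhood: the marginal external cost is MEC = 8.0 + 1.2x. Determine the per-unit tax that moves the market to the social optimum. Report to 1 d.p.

tax = £50.8 per unit

Social marginal benefit = demand − MEC = 251.3 - 5.0x.
Set SMB = MC: 251.3 - 5.0x = 12.2 + 1.7x → x* = 35.6866.
The Pigouvian tax equals MEC at x*: 8.0 + 1.2×35.6866 = 50.8239.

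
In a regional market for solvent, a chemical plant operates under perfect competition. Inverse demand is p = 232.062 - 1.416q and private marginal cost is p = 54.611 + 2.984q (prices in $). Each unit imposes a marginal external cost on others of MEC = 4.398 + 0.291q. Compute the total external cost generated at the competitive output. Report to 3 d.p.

$414.025

Market equilibrium (private): 54.611 + 2.984q = 232.062 - 1.416q → q_m = 40.3298.
Total external cost = ∫₀^{q_m} (4.398 + 0.291q) dq = 4.398×40.3298 + ½×0.291×40.3298² = 414.0252.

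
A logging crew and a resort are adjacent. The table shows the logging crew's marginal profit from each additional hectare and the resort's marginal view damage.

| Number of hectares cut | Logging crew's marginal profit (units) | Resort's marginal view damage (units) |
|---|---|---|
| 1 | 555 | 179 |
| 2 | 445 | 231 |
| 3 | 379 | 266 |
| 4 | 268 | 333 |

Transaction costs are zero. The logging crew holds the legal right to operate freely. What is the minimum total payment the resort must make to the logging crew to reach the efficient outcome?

268

Left alone the logging crew would choose level 4 (marginal profit stays positive).
Efficient level: k* = 3 (marginal profit ≥ marginal view damage through 3).
The resort must at least cover the logging crew's forgone profit from cutting 4→3: 268 = 268.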